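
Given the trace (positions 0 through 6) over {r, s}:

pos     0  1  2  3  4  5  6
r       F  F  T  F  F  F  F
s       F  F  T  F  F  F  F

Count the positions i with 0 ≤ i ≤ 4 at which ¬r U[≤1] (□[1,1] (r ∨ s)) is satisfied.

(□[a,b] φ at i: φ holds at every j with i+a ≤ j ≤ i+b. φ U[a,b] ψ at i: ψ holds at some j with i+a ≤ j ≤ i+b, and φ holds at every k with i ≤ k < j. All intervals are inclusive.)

Evaluate at each i in [0,4]:
  i=0: ✓ (rhs at j=1; lhs holds on [0,0])
  i=1: ✓ (rhs at j=1)
  i=2: ✗ (no rhs in [2,3])
  i=3: ✗ (no rhs in [3,4])
  i=4: ✗ (no rhs in [4,5])
Positions where it holds: {0, 1} → 2.

2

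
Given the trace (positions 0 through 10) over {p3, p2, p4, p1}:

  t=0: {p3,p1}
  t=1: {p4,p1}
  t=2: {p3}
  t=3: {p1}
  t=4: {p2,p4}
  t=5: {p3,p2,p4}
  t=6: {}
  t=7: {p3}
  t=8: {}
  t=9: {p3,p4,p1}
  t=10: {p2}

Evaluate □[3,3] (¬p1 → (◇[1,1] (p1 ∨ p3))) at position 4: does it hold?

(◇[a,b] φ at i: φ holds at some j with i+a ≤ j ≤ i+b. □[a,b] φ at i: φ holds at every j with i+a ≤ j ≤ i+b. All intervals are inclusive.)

Check (¬p1 → (◇[1,1] (p1 ∨ p3))) at every j in [7,7]:
  j=7: antecedent true; consequent fails (none in [8,8]) → ✗
Fails at j=7 → formula fails.

No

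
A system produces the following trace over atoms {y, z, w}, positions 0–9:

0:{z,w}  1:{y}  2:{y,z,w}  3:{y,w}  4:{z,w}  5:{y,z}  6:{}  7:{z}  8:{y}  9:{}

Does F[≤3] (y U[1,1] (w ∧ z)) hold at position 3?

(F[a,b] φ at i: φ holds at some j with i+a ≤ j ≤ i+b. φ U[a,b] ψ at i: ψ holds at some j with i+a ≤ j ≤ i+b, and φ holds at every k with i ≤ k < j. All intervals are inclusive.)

Yes

Check (y U[1,1] (w ∧ z)) at each j in [3,6]:
  j=3: holds
  j=4: fails
  j=5: fails
  j=6: fails
Found at j=3 → formula holds.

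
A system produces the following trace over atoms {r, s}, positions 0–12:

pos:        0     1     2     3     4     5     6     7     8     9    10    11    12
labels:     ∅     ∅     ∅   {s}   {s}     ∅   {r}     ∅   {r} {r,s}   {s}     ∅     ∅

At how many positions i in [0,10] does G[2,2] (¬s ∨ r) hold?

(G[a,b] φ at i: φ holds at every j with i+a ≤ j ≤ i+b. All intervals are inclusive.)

Evaluate at each i in [0,10]:
  i=0: ✓ (all of [2,2])
  i=1: ✗ (fails at j=3)
  i=2: ✗ (fails at j=4)
  i=3: ✓ (all of [5,5])
  i=4: ✓ (all of [6,6])
  i=5: ✓ (all of [7,7])
  i=6: ✓ (all of [8,8])
  i=7: ✓ (all of [9,9])
  i=8: ✗ (fails at j=10)
  i=9: ✓ (all of [11,11])
  i=10: ✓ (all of [12,12])
Positions where it holds: {0, 3, 4, 5, 6, 7, 9, 10} → 8.

8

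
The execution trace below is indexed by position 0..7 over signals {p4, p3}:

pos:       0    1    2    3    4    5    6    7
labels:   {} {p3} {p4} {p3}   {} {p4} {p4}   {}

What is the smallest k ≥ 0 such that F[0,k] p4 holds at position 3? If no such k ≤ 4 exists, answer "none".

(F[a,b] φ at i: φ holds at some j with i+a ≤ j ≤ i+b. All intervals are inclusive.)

2

Scan j = 3,4,… for p4:
  j=3: fails
  j=4: fails
  j=5: holds
First hit at j=5, so smallest k = 5-3 = 2.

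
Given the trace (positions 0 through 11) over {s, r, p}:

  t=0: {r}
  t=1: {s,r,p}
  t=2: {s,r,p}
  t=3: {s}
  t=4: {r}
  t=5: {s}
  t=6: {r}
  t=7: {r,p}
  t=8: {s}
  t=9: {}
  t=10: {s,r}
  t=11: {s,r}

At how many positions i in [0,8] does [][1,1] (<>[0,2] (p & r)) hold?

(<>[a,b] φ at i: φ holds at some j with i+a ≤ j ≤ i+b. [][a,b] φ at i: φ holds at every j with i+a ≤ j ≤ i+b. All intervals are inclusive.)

Evaluate at each i in [0,8]:
  i=0: ✓ (all of [1,1])
  i=1: ✓ (all of [2,2])
  i=2: ✗ (fails at j=3)
  i=3: ✗ (fails at j=4)
  i=4: ✓ (all of [5,5])
  i=5: ✓ (all of [6,6])
  i=6: ✓ (all of [7,7])
  i=7: ✗ (fails at j=8)
  i=8: ✗ (fails at j=9)
Positions where it holds: {0, 1, 4, 5, 6} → 5.

5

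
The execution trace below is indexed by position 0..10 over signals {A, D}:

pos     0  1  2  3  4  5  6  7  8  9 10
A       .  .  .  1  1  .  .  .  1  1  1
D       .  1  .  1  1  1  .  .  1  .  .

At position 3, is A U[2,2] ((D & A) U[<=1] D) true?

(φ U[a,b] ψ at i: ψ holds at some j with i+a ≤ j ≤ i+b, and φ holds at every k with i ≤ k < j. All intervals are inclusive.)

Yes

Need some j in [5,5] with ((D & A) U[<=1] D), and A at every k in [3,j-1].
  j=5: ((D & A) U[<=1] D) holds; A holds at every k in [3,4] → satisfied.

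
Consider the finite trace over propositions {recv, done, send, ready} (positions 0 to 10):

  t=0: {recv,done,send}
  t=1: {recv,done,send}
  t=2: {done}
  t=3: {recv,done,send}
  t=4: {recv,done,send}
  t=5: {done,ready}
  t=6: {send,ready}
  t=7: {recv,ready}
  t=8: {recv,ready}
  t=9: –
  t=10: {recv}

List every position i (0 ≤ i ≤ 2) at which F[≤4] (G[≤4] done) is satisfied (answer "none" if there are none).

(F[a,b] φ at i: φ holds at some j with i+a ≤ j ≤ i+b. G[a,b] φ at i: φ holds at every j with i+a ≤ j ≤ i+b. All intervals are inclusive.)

Evaluate at each i in [0,2]:
  i=0: ✓ (witness j=0)
  i=1: ✓ (witness j=1)
  i=2: ✗ (none in [2,6])

0, 1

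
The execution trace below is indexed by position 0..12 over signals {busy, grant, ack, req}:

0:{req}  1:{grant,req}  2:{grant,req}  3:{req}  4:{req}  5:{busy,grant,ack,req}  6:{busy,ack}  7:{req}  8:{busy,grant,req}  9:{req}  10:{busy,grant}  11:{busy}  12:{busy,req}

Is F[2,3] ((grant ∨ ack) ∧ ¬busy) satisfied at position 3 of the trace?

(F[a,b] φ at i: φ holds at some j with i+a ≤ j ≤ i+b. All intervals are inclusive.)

Check ((grant ∨ ack) ∧ ¬busy) at each j in [5,6]:
  j=5: false
  j=6: false
No position in the window satisfies it → formula fails.

No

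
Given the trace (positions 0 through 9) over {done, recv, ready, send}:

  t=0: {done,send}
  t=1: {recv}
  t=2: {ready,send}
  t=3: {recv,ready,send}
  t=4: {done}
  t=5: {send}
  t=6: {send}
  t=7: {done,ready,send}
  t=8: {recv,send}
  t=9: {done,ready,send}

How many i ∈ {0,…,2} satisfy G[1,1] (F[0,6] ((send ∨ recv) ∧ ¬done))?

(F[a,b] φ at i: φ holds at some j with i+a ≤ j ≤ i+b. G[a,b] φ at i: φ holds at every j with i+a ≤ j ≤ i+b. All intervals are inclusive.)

3

Evaluate at each i in [0,2]:
  i=0: ✓ (all of [1,1])
  i=1: ✓ (all of [2,2])
  i=2: ✓ (all of [3,3])
Positions where it holds: {0, 1, 2} → 3.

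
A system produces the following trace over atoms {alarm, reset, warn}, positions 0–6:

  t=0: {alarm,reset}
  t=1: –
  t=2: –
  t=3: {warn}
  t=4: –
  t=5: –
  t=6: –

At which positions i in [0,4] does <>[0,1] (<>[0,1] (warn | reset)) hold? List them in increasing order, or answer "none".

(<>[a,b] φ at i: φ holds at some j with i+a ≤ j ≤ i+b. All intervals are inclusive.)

Evaluate at each i in [0,4]:
  i=0: ✓ (witness j=0)
  i=1: ✓ (witness j=2)
  i=2: ✓ (witness j=2)
  i=3: ✓ (witness j=3)
  i=4: ✗ (none in [4,5])

0, 1, 2, 3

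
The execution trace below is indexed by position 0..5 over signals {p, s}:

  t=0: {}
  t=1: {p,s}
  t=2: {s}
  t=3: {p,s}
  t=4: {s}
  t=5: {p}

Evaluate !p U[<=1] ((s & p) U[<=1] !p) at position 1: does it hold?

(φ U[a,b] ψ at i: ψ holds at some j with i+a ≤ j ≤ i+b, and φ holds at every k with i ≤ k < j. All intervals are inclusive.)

Need some j in [1,2] with ((s & p) U[<=1] !p), and !p at every k in [1,j-1].
  j=1: ((s & p) U[<=1] !p) holds; no prefix to check → satisfied.

Yes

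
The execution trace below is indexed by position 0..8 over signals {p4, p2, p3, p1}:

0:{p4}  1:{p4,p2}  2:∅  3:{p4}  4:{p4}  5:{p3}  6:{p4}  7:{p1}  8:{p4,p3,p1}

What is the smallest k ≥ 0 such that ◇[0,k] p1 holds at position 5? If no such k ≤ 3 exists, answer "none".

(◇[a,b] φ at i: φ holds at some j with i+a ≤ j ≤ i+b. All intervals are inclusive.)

2

Scan j = 5,6,… for p1:
  j=5: fails
  j=6: fails
  j=7: holds
First hit at j=7, so smallest k = 7-5 = 2.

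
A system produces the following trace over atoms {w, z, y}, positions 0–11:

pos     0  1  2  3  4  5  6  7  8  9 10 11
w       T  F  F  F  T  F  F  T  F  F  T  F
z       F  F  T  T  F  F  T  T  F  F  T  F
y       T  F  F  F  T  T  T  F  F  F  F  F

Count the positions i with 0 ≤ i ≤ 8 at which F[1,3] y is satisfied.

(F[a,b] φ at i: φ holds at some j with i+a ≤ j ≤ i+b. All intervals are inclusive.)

Evaluate at each i in [0,8]:
  i=0: ✗ (none in [1,3])
  i=1: ✓ (witness j=4)
  i=2: ✓ (witness j=4)
  i=3: ✓ (witness j=4)
  i=4: ✓ (witness j=5)
  i=5: ✓ (witness j=6)
  i=6: ✗ (none in [7,9])
  i=7: ✗ (none in [8,10])
  i=8: ✗ (none in [9,11])
Positions where it holds: {1, 2, 3, 4, 5} → 5.

5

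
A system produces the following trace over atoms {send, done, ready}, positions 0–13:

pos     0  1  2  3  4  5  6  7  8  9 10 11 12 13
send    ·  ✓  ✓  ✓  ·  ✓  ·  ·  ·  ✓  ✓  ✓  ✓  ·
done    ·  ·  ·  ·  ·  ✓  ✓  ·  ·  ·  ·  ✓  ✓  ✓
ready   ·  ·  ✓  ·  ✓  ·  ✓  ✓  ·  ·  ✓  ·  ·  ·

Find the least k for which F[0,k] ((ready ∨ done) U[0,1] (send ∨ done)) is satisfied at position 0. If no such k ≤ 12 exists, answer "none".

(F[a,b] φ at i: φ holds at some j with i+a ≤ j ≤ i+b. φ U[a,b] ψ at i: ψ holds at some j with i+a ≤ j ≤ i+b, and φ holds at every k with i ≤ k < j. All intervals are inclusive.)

1

Scan j = 0,1,… for ((ready ∨ done) U[0,1] (send ∨ done)):
  j=0: fails
  j=1: holds
First hit at j=1, so smallest k = 1-0 = 1.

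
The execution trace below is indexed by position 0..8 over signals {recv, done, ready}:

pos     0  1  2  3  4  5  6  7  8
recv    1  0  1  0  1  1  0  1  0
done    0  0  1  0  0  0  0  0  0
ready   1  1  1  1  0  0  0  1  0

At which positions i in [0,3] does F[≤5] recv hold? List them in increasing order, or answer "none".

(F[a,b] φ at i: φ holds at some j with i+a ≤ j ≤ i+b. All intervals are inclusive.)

0, 1, 2, 3

Evaluate at each i in [0,3]:
  i=0: ✓ (witness j=0)
  i=1: ✓ (witness j=2)
  i=2: ✓ (witness j=2)
  i=3: ✓ (witness j=4)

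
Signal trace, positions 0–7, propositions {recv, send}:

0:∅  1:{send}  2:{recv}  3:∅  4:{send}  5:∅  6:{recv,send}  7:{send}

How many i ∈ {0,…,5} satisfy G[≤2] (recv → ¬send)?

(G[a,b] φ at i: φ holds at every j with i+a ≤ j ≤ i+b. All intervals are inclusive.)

Evaluate at each i in [0,5]:
  i=0: ✓ (all of [0,2])
  i=1: ✓ (all of [1,3])
  i=2: ✓ (all of [2,4])
  i=3: ✓ (all of [3,5])
  i=4: ✗ (fails at j=6)
  i=5: ✗ (fails at j=6)
Positions where it holds: {0, 1, 2, 3} → 4.

4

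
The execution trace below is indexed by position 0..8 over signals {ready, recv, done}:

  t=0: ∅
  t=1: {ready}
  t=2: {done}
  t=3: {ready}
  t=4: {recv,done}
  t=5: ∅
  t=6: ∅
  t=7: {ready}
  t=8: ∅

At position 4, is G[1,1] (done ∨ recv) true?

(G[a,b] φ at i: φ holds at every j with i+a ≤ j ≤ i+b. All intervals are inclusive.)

False

Check (done ∨ recv) at every j in [5,5]:
  j=5: false
Fails at j=5 → formula fails.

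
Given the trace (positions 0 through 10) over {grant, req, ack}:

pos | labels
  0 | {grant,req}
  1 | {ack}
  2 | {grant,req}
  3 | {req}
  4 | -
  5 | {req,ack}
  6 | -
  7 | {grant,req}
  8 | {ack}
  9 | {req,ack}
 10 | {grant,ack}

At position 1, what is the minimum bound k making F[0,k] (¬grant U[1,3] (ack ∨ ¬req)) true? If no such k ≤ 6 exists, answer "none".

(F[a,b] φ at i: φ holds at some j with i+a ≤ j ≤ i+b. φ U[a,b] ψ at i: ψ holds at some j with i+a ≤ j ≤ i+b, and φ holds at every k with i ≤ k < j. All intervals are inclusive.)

2

Scan j = 1,2,… for (¬grant U[1,3] (ack ∨ ¬req)):
  j=1: fails
  j=2: fails
  j=3: holds
First hit at j=3, so smallest k = 3-1 = 2.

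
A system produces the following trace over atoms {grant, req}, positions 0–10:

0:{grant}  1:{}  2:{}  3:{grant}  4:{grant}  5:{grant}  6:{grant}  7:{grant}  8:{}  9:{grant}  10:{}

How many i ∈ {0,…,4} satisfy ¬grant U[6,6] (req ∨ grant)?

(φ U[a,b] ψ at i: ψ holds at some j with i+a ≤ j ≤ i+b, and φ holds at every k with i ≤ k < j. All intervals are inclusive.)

0

Evaluate at each i in [0,4]:
  i=0: ✗ (lhs fails at k=0 before rhs at j=6)
  i=1: ✗ (lhs fails at k=3 before rhs at j=7)
  i=2: ✗ (no rhs in [8,8])
  i=3: ✗ (lhs fails at k=3 before rhs at j=9)
  i=4: ✗ (no rhs in [10,10])
Positions where it holds: {} → 0.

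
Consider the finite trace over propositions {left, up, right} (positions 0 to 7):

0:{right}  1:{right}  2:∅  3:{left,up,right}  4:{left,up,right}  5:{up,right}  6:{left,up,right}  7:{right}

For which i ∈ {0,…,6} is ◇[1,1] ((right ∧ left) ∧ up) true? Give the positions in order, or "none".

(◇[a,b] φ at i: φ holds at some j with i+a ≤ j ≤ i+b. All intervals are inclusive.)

Evaluate at each i in [0,6]:
  i=0: ✗ (none in [1,1])
  i=1: ✗ (none in [2,2])
  i=2: ✓ (witness j=3)
  i=3: ✓ (witness j=4)
  i=4: ✗ (none in [5,5])
  i=5: ✓ (witness j=6)
  i=6: ✗ (none in [7,7])

2, 3, 5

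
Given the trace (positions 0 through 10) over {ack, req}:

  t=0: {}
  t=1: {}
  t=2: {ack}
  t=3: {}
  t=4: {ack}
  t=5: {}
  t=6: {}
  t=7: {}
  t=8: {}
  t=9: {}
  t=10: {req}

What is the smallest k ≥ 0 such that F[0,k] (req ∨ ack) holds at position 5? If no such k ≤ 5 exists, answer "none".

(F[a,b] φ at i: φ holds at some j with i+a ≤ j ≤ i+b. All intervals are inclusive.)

Scan j = 5,6,… for (req ∨ ack):
  j=5: fails
  j=6: fails
  j=7: fails
  j=8: fails
  j=9: fails
  j=10: holds
First hit at j=10, so smallest k = 10-5 = 5.

5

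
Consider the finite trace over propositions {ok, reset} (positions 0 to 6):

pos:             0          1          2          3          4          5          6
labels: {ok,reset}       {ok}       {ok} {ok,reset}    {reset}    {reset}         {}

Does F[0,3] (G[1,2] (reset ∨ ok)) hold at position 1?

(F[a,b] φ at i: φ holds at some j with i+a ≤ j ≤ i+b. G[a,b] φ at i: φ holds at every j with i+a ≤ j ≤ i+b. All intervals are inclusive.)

True

Check G[1,2] (reset ∨ ok) at each j in [1,4]:
  j=1: holds on [2,3]
  j=2: holds on [3,4]
  j=3: holds on [4,5]
  j=4: fails at 6
Found at j=1 → formula holds.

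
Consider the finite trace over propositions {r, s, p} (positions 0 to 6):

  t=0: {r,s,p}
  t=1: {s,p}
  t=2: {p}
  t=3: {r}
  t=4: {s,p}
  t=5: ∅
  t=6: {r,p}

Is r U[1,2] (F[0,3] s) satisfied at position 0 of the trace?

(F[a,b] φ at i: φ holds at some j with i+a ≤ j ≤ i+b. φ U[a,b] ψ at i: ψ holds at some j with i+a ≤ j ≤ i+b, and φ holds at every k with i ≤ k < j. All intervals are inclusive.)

True

Need some j in [1,2] with F[0,3] s, and r at every k in [0,j-1].
  j=1: F[0,3] s holds; r holds at every k in [0,0] → satisfied.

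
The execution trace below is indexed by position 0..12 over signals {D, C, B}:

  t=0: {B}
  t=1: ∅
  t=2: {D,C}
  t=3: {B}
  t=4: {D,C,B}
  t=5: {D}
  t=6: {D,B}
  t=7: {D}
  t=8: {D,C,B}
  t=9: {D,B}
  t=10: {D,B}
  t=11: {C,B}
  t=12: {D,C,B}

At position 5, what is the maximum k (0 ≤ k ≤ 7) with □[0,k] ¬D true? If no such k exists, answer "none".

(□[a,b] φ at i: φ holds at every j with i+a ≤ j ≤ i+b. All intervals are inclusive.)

¬D must hold from j=5 onward; find where it first fails.
  j=5: fails → no k works.

none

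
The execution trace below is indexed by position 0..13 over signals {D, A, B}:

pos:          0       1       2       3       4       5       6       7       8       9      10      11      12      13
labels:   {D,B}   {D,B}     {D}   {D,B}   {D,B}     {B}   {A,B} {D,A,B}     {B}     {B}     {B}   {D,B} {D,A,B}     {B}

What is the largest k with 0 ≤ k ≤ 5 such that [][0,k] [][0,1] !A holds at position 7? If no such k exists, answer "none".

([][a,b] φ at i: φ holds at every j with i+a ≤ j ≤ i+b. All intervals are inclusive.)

none

[][0,1] !A must hold from j=7 onward; find where it first fails.
  j=7: fails → no k works.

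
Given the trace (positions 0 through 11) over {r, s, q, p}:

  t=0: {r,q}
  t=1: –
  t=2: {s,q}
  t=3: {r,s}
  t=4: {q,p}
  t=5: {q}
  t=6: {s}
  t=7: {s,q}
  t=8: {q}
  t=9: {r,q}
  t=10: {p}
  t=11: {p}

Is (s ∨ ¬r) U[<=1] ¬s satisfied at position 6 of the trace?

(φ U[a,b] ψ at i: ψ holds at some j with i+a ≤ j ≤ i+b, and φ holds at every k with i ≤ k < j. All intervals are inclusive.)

Need some j in [6,7] with ¬s, and (s ∨ ¬r) at every k in [6,j-1].
  j=6: ¬s false.
  j=7: ¬s false.
No j in the window works → until fails.

False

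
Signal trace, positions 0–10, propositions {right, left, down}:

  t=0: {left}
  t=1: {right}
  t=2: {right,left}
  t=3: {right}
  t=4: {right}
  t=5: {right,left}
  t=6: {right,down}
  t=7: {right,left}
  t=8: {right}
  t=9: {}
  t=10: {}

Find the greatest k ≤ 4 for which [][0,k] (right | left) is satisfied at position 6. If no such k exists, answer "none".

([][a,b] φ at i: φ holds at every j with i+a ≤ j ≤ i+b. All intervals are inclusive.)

(right | left) must hold from j=6 onward; find where it first fails.
  j=6: holds
  j=7: holds
  j=8: holds
  j=9: fails
Holds on [6,8], so largest k = 2.

2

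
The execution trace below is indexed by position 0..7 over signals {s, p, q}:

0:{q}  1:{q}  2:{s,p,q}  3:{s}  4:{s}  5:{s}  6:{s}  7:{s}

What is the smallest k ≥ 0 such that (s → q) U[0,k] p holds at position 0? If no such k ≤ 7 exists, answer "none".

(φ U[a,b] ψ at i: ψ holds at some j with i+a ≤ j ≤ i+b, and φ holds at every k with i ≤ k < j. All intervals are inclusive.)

2

Need earliest j ≥ 0 with p, and (s → q) at every k in [0,j-1].
  j=0: rhs fails.
  j=1: rhs fails.
  j=2: rhs holds; lhs holds on [0,1]. k = 2.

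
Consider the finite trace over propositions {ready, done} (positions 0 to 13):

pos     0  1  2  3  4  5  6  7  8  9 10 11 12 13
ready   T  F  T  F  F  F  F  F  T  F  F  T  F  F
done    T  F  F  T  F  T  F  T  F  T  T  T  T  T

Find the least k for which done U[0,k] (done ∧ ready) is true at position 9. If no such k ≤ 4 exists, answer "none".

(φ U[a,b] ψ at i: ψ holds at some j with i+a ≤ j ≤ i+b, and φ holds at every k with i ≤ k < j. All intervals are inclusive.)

Need earliest j ≥ 9 with (done ∧ ready), and done at every k in [9,j-1].
  j=9: rhs fails.
  j=10: rhs fails.
  j=11: rhs holds; lhs holds on [9,10]. k = 2.

2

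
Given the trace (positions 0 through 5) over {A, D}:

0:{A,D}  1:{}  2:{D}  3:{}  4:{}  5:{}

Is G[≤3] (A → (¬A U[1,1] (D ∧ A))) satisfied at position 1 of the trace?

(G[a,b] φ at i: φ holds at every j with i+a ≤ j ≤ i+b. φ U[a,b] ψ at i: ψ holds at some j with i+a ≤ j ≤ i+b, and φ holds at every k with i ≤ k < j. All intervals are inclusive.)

Check (A → (¬A U[1,1] (D ∧ A))) at every j in [1,4]:
  j=1: antecedent false → ✓
  j=2: antecedent false → ✓
  j=3: antecedent false → ✓
  j=4: antecedent false → ✓
All positions satisfy it → formula holds.

Yes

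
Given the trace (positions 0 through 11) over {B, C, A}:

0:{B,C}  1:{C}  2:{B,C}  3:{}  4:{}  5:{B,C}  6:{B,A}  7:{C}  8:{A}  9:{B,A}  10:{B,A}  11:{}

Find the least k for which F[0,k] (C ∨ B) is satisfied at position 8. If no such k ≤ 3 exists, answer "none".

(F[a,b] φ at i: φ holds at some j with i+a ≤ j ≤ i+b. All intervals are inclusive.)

Scan j = 8,9,… for (C ∨ B):
  j=8: fails
  j=9: holds
First hit at j=9, so smallest k = 9-8 = 1.

1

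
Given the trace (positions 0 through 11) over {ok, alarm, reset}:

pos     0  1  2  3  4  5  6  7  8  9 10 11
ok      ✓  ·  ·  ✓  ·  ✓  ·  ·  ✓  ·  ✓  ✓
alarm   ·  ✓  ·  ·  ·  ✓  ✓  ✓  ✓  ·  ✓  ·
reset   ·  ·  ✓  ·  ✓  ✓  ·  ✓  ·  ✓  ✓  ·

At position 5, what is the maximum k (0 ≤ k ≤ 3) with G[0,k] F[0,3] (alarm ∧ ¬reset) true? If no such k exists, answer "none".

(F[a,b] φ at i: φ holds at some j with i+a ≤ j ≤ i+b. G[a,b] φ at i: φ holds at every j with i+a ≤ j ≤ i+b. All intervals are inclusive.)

F[0,3] (alarm ∧ ¬reset) must hold from j=5 onward; find where it first fails.
  j=5: holds
  j=6: holds
  j=7: holds
  j=8: holds
Holds through j=8; largest k = 3.

3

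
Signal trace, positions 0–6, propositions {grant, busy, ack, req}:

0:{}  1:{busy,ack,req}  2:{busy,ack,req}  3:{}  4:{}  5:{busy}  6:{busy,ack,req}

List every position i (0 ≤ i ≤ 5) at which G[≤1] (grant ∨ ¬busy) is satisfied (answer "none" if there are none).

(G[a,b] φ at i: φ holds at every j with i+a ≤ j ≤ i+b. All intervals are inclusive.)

Evaluate at each i in [0,5]:
  i=0: ✗ (fails at j=1)
  i=1: ✗ (fails at j=1)
  i=2: ✗ (fails at j=2)
  i=3: ✓ (all of [3,4])
  i=4: ✗ (fails at j=5)
  i=5: ✗ (fails at j=5)

3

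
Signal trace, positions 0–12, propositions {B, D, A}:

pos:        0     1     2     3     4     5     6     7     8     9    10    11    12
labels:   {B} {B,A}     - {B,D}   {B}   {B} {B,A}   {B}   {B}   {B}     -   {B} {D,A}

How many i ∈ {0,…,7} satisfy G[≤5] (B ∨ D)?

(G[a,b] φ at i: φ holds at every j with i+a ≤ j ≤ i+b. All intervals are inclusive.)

2

Evaluate at each i in [0,7]:
  i=0: ✗ (fails at j=2)
  i=1: ✗ (fails at j=2)
  i=2: ✗ (fails at j=2)
  i=3: ✓ (all of [3,8])
  i=4: ✓ (all of [4,9])
  i=5: ✗ (fails at j=10)
  i=6: ✗ (fails at j=10)
  i=7: ✗ (fails at j=10)
Positions where it holds: {3, 4} → 2.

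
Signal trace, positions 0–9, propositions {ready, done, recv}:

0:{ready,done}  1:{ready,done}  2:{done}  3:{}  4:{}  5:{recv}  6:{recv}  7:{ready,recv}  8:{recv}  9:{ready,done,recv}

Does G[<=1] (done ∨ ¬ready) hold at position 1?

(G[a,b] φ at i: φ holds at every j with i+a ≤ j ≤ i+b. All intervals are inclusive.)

Holds

Check (done ∨ ¬ready) at every j in [1,2]:
  j=1: true
  j=2: true
All positions satisfy it → formula holds.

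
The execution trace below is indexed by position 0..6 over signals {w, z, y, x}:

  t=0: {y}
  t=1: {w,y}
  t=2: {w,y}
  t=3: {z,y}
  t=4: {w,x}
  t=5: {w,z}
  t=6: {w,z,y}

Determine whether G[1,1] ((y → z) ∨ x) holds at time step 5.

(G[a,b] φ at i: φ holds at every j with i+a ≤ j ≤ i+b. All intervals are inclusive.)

Yes

Check ((y → z) ∨ x) at every j in [6,6]:
  j=6: true
All positions satisfy it → formula holds.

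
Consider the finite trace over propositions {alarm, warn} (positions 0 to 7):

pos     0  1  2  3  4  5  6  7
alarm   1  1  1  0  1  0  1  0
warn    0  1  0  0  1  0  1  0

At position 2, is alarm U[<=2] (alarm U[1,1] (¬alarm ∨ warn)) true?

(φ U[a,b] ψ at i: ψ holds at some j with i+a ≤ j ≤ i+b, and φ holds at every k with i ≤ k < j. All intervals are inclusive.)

Yes

Need some j in [2,4] with (alarm U[1,1] (¬alarm ∨ warn)), and alarm at every k in [2,j-1].
  j=2: (alarm U[1,1] (¬alarm ∨ warn)) holds; no prefix to check → satisfied.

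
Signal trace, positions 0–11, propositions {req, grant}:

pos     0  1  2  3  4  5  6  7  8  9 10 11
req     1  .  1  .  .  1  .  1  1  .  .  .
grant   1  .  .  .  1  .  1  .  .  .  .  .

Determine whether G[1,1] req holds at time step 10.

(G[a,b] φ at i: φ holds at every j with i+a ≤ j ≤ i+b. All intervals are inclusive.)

Check req at every j in [11,11]:
  j=11: false
Fails at j=11 → formula fails.

Does not hold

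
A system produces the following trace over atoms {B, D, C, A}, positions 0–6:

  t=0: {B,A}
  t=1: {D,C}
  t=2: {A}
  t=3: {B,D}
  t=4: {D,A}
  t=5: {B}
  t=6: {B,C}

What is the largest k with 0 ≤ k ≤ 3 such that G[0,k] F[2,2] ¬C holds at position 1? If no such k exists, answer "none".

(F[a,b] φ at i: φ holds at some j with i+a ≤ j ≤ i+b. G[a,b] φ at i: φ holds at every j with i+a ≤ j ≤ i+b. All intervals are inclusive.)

2

F[2,2] ¬C must hold from j=1 onward; find where it first fails.
  j=1: holds
  j=2: holds
  j=3: holds
  j=4: fails
Holds on [1,3], so largest k = 2.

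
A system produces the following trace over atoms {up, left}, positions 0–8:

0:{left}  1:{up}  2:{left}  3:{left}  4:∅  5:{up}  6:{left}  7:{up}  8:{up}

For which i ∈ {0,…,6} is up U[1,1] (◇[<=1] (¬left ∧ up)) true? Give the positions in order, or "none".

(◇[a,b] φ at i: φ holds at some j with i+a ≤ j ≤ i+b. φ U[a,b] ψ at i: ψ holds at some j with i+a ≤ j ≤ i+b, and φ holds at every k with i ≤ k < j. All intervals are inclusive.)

5

Evaluate at each i in [0,6]:
  i=0: ✗ (lhs fails at k=0 before rhs at j=1)
  i=1: ✗ (no rhs in [2,2])
  i=2: ✗ (no rhs in [3,3])
  i=3: ✗ (lhs fails at k=3 before rhs at j=4)
  i=4: ✗ (lhs fails at k=4 before rhs at j=5)
  i=5: ✓ (rhs at j=6; lhs holds on [5,5])
  i=6: ✗ (lhs fails at k=6 before rhs at j=7)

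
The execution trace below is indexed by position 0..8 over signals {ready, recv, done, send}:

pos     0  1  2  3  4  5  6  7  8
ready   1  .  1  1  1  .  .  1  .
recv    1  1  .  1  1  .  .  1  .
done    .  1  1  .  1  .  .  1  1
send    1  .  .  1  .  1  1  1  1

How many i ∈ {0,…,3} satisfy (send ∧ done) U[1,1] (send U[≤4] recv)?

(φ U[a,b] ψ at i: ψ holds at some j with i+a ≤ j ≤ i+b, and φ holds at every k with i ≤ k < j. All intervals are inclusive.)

Evaluate at each i in [0,3]:
  i=0: ✗ (lhs fails at k=0 before rhs at j=1)
  i=1: ✗ (no rhs in [2,2])
  i=2: ✗ (lhs fails at k=2 before rhs at j=3)
  i=3: ✗ (lhs fails at k=3 before rhs at j=4)
Positions where it holds: {} → 0.

0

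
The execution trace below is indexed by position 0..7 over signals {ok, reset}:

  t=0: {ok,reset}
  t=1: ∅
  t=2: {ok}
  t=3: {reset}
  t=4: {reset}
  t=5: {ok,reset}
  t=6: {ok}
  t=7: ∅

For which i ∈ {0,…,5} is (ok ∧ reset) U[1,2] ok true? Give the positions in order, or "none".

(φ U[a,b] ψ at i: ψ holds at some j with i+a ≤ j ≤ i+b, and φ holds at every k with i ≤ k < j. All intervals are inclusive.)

5

Evaluate at each i in [0,5]:
  i=0: ✗ (lhs fails at k=1 before rhs at j=2)
  i=1: ✗ (lhs fails at k=1 before rhs at j=2)
  i=2: ✗ (no rhs in [3,4])
  i=3: ✗ (lhs fails at k=3 before rhs at j=5)
  i=4: ✗ (lhs fails at k=4 before rhs at j=5)
  i=5: ✓ (rhs at j=6; lhs holds on [5,5])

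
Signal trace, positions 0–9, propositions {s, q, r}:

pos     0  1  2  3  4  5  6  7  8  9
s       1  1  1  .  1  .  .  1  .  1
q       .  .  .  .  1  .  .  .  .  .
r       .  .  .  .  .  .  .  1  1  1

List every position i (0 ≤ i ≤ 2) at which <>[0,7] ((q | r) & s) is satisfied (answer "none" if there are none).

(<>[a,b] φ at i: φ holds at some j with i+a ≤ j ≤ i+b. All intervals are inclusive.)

0, 1, 2

Evaluate at each i in [0,2]:
  i=0: ✓ (witness j=4)
  i=1: ✓ (witness j=4)
  i=2: ✓ (witness j=4)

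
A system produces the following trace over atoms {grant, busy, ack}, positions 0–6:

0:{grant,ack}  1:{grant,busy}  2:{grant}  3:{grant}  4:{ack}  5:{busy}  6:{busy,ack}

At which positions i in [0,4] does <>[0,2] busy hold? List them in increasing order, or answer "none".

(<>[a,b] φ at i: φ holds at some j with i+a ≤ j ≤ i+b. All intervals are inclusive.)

0, 1, 3, 4

Evaluate at each i in [0,4]:
  i=0: ✓ (witness j=1)
  i=1: ✓ (witness j=1)
  i=2: ✗ (none in [2,4])
  i=3: ✓ (witness j=5)
  i=4: ✓ (witness j=5)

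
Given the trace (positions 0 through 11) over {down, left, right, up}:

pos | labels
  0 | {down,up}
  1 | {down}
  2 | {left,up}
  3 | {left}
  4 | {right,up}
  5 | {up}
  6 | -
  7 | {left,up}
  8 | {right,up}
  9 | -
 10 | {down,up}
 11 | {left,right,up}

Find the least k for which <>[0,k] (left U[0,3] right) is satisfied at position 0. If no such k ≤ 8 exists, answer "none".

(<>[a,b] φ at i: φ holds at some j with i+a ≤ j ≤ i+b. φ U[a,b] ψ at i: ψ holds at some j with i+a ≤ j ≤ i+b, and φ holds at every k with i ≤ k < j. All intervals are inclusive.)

Scan j = 0,1,… for (left U[0,3] right):
  j=0: fails
  j=1: fails
  j=2: holds
First hit at j=2, so smallest k = 2-0 = 2.

2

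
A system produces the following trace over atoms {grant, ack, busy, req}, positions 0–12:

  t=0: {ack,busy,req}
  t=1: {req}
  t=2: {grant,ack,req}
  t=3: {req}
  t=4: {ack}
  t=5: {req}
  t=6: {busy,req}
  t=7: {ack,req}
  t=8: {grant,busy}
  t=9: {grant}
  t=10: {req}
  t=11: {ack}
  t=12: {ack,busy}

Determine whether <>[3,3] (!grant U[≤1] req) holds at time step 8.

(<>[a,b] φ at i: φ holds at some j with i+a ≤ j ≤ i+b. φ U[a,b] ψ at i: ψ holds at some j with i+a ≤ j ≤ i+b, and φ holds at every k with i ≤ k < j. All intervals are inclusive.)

No

Check (!grant U[≤1] req) at each j in [11,11]:
  j=11: fails
No position in the window satisfies it → formula fails.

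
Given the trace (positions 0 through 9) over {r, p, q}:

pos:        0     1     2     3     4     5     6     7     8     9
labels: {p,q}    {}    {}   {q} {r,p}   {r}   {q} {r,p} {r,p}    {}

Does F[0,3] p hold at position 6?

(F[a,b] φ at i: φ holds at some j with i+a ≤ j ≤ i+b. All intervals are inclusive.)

True

Check p at each j in [6,9]:
  j=6: false
  j=7: true
  j=8: true
  j=9: false
Found at j=7 → formula holds.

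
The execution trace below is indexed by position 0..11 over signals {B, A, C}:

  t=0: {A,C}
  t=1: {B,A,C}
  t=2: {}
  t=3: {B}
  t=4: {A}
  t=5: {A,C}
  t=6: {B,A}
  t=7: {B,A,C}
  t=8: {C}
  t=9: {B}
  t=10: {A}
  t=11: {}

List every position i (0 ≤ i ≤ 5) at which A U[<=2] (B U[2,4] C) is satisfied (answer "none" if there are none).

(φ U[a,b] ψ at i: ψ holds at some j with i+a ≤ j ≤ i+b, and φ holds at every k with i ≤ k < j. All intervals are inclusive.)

4, 5

Evaluate at each i in [0,5]:
  i=0: ✗ (no rhs in [0,2])
  i=1: ✗ (no rhs in [1,3])
  i=2: ✗ (no rhs in [2,4])
  i=3: ✗ (no rhs in [3,5])
  i=4: ✓ (rhs at j=6; lhs holds on [4,5])
  i=5: ✓ (rhs at j=6; lhs holds on [5,5])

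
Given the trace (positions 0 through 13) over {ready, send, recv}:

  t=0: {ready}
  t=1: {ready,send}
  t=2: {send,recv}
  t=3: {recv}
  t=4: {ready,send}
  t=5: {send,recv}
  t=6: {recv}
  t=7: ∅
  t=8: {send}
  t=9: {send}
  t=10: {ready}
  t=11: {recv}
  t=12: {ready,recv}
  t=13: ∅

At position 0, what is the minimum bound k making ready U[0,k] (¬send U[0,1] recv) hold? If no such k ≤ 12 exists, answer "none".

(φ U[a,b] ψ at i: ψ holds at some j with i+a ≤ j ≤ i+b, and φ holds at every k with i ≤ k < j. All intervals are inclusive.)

Need earliest j ≥ 0 with (¬send U[0,1] recv), and ready at every k in [0,j-1].
  j=0: rhs fails.
  j=1: rhs fails.
  j=2: rhs holds; lhs holds on [0,1]. k = 2.

2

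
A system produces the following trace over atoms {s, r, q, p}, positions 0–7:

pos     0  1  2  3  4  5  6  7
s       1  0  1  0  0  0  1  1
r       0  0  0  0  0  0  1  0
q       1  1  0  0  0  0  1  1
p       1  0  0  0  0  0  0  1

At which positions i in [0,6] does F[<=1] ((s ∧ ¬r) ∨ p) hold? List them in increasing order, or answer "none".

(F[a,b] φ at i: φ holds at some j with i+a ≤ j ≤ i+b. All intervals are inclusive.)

Evaluate at each i in [0,6]:
  i=0: ✓ (witness j=0)
  i=1: ✓ (witness j=2)
  i=2: ✓ (witness j=2)
  i=3: ✗ (none in [3,4])
  i=4: ✗ (none in [4,5])
  i=5: ✗ (none in [5,6])
  i=6: ✓ (witness j=7)

0, 1, 2, 6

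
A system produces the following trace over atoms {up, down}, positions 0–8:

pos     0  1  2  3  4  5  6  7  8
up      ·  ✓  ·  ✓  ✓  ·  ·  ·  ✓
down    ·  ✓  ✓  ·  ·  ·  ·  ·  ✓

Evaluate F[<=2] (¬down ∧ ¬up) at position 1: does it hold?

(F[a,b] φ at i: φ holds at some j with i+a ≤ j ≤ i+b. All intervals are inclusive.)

Does not hold

Check (¬down ∧ ¬up) at each j in [1,3]:
  j=1: false
  j=2: false
  j=3: false
No position in the window satisfies it → formula fails.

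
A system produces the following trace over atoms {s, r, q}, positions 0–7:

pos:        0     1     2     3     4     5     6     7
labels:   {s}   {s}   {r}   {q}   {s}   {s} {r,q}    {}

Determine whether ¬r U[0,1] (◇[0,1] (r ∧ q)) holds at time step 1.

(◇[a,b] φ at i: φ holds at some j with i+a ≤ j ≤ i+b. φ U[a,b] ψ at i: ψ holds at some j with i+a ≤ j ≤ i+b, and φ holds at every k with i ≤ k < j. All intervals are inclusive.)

Need some j in [1,2] with ◇[0,1] (r ∧ q), and ¬r at every k in [1,j-1].
  j=1: ◇[0,1] (r ∧ q) — fails (none in [1,2]).
  j=2: ◇[0,1] (r ∧ q) — fails (none in [2,3]).
No j in the window works → until fails.

Does not hold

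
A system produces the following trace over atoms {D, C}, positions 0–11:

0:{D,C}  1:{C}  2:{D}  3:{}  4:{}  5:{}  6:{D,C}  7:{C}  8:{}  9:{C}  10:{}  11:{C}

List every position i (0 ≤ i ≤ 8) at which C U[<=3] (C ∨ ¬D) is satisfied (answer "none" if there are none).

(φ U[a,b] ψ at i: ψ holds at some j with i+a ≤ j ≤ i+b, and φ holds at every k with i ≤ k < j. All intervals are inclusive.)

Evaluate at each i in [0,8]:
  i=0: ✓ (rhs at j=0)
  i=1: ✓ (rhs at j=1)
  i=2: ✗ (lhs fails at k=2 before rhs at j=3)
  i=3: ✓ (rhs at j=3)
  i=4: ✓ (rhs at j=4)
  i=5: ✓ (rhs at j=5)
  i=6: ✓ (rhs at j=6)
  i=7: ✓ (rhs at j=7)
  i=8: ✓ (rhs at j=8)

0, 1, 3, 4, 5, 6, 7, 8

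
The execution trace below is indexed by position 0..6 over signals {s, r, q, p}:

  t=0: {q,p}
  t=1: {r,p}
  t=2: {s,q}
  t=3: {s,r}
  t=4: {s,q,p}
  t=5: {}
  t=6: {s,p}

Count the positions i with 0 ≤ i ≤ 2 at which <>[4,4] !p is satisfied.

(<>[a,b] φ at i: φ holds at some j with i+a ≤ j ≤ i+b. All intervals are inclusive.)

1

Evaluate at each i in [0,2]:
  i=0: ✗ (none in [4,4])
  i=1: ✓ (witness j=5)
  i=2: ✗ (none in [6,6])
Positions where it holds: {1} → 1.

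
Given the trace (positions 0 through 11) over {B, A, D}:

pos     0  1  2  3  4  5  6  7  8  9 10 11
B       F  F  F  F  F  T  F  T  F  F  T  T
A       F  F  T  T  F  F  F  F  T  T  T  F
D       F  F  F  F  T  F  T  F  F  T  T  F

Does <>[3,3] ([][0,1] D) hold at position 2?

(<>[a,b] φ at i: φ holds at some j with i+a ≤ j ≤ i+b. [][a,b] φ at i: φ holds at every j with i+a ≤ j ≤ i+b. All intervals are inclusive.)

Check [][0,1] D at each j in [5,5]:
  j=5: fails at 5
No position in the window satisfies it → formula fails.

Does not hold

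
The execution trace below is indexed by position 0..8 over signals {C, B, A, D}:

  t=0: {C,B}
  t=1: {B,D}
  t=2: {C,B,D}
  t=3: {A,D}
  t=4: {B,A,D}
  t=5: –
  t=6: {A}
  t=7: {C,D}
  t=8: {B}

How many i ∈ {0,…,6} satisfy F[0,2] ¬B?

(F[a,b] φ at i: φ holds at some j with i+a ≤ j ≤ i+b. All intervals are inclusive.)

6

Evaluate at each i in [0,6]:
  i=0: ✗ (none in [0,2])
  i=1: ✓ (witness j=3)
  i=2: ✓ (witness j=3)
  i=3: ✓ (witness j=3)
  i=4: ✓ (witness j=5)
  i=5: ✓ (witness j=5)
  i=6: ✓ (witness j=6)
Positions where it holds: {1, 2, 3, 4, 5, 6} → 6.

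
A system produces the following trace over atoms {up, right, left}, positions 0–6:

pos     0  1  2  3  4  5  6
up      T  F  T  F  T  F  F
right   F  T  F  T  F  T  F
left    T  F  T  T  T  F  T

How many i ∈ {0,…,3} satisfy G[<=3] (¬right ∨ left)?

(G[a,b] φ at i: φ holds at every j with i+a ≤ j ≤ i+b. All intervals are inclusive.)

0

Evaluate at each i in [0,3]:
  i=0: ✗ (fails at j=1)
  i=1: ✗ (fails at j=1)
  i=2: ✗ (fails at j=5)
  i=3: ✗ (fails at j=5)
Positions where it holds: {} → 0.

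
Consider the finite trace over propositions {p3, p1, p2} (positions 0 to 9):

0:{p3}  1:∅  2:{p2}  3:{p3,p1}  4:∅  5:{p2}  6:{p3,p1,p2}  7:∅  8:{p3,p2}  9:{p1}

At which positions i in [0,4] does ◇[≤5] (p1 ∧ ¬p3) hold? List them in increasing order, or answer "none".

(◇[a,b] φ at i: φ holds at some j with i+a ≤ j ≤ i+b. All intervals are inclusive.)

Evaluate at each i in [0,4]:
  i=0: ✗ (none in [0,5])
  i=1: ✗ (none in [1,6])
  i=2: ✗ (none in [2,7])
  i=3: ✗ (none in [3,8])
  i=4: ✓ (witness j=9)

4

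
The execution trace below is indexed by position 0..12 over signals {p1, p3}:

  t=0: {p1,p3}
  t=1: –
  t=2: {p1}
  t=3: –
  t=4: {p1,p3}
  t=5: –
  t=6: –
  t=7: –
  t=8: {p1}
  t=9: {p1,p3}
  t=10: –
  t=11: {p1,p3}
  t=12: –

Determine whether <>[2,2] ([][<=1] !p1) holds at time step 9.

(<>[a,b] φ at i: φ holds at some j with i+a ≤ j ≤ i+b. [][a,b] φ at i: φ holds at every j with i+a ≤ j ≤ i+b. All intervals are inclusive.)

Check [][<=1] !p1 at each j in [11,11]:
  j=11: fails at 11
No position in the window satisfies it → formula fails.

False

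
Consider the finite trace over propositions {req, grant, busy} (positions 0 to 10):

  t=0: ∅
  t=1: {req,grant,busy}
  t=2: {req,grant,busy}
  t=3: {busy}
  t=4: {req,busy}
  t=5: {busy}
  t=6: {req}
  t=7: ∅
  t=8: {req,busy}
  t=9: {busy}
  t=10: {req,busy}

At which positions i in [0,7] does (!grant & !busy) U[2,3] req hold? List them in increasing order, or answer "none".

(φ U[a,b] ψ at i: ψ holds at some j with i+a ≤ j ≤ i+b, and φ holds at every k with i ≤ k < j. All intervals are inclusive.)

6

Evaluate at each i in [0,7]:
  i=0: ✗ (lhs fails at k=1 before rhs at j=2)
  i=1: ✗ (lhs fails at k=1 before rhs at j=4)
  i=2: ✗ (lhs fails at k=2 before rhs at j=4)
  i=3: ✗ (lhs fails at k=3 before rhs at j=6)
  i=4: ✗ (lhs fails at k=4 before rhs at j=6)
  i=5: ✗ (lhs fails at k=5 before rhs at j=8)
  i=6: ✓ (rhs at j=8; lhs holds on [6,7])
  i=7: ✗ (lhs fails at k=8 before rhs at j=10)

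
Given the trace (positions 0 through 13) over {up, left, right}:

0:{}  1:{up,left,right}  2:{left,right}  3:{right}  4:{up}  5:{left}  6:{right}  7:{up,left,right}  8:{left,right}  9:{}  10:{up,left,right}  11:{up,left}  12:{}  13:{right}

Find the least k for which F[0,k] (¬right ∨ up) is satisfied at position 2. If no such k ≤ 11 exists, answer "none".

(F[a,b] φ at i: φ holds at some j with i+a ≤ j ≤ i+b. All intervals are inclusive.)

Scan j = 2,3,… for (¬right ∨ up):
  j=2: fails
  j=3: fails
  j=4: holds
First hit at j=4, so smallest k = 4-2 = 2.

2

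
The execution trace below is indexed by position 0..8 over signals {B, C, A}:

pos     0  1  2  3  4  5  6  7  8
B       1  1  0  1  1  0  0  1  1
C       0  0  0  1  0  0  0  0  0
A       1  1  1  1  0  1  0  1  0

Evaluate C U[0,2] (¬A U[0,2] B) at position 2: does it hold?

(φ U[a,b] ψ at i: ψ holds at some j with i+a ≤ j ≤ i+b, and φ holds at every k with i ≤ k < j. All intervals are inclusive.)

Does not hold

Need some j in [2,4] with (¬A U[0,2] B), and C at every k in [2,j-1].
  j=2: (¬A U[0,2] B) — fails.
  j=3: (¬A U[0,2] B) holds, but C fails at k=2 → not this j.
  j=4: (¬A U[0,2] B) holds, but C fails at k=2 → not this j.
No j in the window works → until fails.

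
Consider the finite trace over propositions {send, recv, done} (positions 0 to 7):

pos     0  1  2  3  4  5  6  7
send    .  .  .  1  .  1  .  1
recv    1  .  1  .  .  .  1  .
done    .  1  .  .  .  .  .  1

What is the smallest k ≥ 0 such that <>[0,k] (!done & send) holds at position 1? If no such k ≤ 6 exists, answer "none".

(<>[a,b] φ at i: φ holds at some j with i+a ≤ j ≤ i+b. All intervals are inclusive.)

2

Scan j = 1,2,… for (!done & send):
  j=1: fails
  j=2: fails
  j=3: holds
First hit at j=3, so smallest k = 3-1 = 2.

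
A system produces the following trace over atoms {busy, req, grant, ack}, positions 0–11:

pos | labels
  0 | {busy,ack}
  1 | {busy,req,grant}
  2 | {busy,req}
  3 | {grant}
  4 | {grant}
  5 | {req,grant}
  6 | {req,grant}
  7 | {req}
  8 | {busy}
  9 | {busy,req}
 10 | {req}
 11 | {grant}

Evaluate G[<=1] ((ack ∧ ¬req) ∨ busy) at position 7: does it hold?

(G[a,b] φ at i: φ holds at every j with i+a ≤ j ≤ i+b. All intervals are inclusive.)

Check ((ack ∧ ¬req) ∨ busy) at every j in [7,8]:
  j=7: false
  j=8: true
Fails at j=7 → formula fails.

False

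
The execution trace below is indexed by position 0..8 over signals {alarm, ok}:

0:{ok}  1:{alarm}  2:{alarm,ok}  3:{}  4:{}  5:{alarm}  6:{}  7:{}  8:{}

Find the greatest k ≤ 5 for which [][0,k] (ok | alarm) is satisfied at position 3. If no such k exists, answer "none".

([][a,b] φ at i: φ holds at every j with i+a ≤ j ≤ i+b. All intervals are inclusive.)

none

(ok | alarm) must hold from j=3 onward; find where it first fails.
  j=3: fails → no k works.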